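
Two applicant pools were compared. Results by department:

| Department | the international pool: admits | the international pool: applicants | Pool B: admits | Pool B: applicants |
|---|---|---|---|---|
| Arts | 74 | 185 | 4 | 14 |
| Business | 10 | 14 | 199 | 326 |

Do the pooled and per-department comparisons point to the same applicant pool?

No

Arts: the international pool 74/185 = 40.0%, Pool B 4/14 = 28.6% → the international pool
Business: the international pool 10/14 = 71.4%, Pool B 199/326 = 61.0% → the international pool
Overall: the international pool 84/199 = 42.2%, Pool B 203/340 = 59.7% → Pool B
The international pool wins each department group but Pool B wins overall — the comparison reverses. The international pool's applicants skew toward Arts, which has a lower base rate.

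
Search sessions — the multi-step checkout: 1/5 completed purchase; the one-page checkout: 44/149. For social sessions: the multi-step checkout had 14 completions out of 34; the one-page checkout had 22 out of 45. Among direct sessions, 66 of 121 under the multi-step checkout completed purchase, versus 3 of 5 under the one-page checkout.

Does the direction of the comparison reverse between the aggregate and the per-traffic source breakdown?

Yes

Search: the multi-step checkout 1/5 = 20.0%, the one-page checkout 44/149 = 29.5% → the one-page checkout
Social: the multi-step checkout 14/34 = 41.2%, the one-page checkout 22/45 = 48.9% → the one-page checkout
Direct: the multi-step checkout 66/121 = 54.5%, the one-page checkout 3/5 = 60.0% → the one-page checkout
Overall: the multi-step checkout 81/160 = 50.6%, the one-page checkout 69/199 = 34.7% → the multi-step checkout
The one-page checkout wins each traffic group but the multi-step checkout wins overall — the comparison reverses. The one-page checkout's sessions skew toward search, which has a lower base rate.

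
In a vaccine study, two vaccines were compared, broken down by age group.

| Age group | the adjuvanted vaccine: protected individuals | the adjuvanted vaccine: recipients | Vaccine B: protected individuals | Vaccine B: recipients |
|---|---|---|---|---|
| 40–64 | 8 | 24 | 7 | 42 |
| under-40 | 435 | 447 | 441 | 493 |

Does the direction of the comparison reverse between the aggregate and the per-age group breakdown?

40–64: the adjuvanted vaccine 8/24 = 33.3%, Vaccine B 7/42 = 16.7% → the adjuvanted vaccine
Under-40: the adjuvanted vaccine 435/447 = 97.3%, Vaccine B 441/493 = 89.5% → the adjuvanted vaccine
Overall: the adjuvanted vaccine 443/471 = 94.1%, Vaccine B 448/535 = 83.7% → the adjuvanted vaccine
The adjuvanted vaccine wins overall and in every age group — no reversal.

No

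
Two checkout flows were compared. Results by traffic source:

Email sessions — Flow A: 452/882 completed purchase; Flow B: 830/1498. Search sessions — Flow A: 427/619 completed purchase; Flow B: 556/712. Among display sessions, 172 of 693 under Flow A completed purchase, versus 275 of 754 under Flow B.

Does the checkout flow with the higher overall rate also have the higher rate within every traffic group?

Email: Flow A 452/882 = 51.2%, Flow B 830/1498 = 55.4% → Flow B
Search: Flow A 427/619 = 69.0%, Flow B 556/712 = 78.1% → Flow B
Display: Flow A 172/693 = 24.8%, Flow B 275/754 = 36.5% → Flow B
Overall: Flow A 1051/2194 = 47.9%, Flow B 1661/2964 = 56.0% → Flow B
Flow B wins overall and in every traffic group — no reversal.

Yes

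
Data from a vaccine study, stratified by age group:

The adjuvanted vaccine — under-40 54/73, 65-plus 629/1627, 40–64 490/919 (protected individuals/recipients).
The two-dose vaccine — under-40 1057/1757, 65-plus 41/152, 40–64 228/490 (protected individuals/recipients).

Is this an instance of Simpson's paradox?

Under-40: the adjuvanted vaccine 54/73 = 74.0%, the two-dose vaccine 1057/1757 = 60.2% → the adjuvanted vaccine
65-plus: the adjuvanted vaccine 629/1627 = 38.7%, the two-dose vaccine 41/152 = 27.0% → the adjuvanted vaccine
40–64: the adjuvanted vaccine 490/919 = 53.3%, the two-dose vaccine 228/490 = 46.5% → the adjuvanted vaccine
Overall: the adjuvanted vaccine 1173/2619 = 44.8%, the two-dose vaccine 1326/2399 = 55.3% → the two-dose vaccine
The adjuvanted vaccine wins each age group but the two-dose vaccine wins overall — the comparison reverses. The adjuvanted vaccine's recipients skew toward 65-plus, which has a lower base rate.

Yes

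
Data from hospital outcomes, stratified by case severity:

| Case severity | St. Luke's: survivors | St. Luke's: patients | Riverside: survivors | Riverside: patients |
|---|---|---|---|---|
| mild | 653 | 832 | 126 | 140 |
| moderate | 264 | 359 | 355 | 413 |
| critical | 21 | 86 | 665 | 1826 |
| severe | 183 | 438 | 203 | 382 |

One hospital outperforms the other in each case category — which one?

Mild: St. Luke's 653/832 = 78.5%, Riverside 126/140 = 90.0% → Riverside
Moderate: St. Luke's 264/359 = 73.5%, Riverside 355/413 = 86.0% → Riverside
Critical: St. Luke's 21/86 = 24.4%, Riverside 665/1826 = 36.4% → Riverside
Severe: St. Luke's 183/438 = 41.8%, Riverside 203/382 = 53.1% → Riverside
Riverside has the higher rate in all 4 groups.

Riverside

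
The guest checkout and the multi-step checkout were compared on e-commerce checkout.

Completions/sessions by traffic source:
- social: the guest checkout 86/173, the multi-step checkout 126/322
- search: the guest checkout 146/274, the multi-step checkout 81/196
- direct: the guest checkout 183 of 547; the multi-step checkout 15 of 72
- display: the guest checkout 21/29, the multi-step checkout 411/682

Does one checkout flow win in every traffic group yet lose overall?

Yes

Social: the guest checkout 86/173 = 49.7%, the multi-step checkout 126/322 = 39.1% → the guest checkout
Search: the guest checkout 146/274 = 53.3%, the multi-step checkout 81/196 = 41.3% → the guest checkout
Direct: the guest checkout 183/547 = 33.5%, the multi-step checkout 15/72 = 20.8% → the guest checkout
Display: the guest checkout 21/29 = 72.4%, the multi-step checkout 411/682 = 60.3% → the guest checkout
Overall: the guest checkout 436/1023 = 42.6%, the multi-step checkout 633/1272 = 49.8% → the multi-step checkout
The guest checkout wins each traffic group but the multi-step checkout wins overall — the comparison reverses. The guest checkout's sessions skew toward direct, which has a lower base rate.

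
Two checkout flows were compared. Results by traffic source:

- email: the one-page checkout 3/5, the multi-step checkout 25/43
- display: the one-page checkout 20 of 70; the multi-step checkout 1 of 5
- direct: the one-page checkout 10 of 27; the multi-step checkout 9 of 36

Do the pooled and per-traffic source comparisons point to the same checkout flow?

No

Email: the one-page checkout 3/5 = 60.0%, the multi-step checkout 25/43 = 58.1% → the one-page checkout
Display: the one-page checkout 20/70 = 28.6%, the multi-step checkout 1/5 = 20.0% → the one-page checkout
Direct: the one-page checkout 10/27 = 37.0%, the multi-step checkout 9/36 = 25.0% → the one-page checkout
Overall: the one-page checkout 33/102 = 32.4%, the multi-step checkout 35/84 = 41.7% → the multi-step checkout
The one-page checkout wins each traffic group but the multi-step checkout wins overall — the comparison reverses. The one-page checkout's sessions skew toward display, which has a lower base rate.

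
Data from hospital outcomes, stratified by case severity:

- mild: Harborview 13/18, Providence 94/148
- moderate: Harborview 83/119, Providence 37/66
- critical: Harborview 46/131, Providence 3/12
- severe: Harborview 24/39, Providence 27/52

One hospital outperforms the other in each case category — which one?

Harborview

Mild: Harborview 13/18 = 72.2%, Providence 94/148 = 63.5% → Harborview
Moderate: Harborview 83/119 = 69.7%, Providence 37/66 = 56.1% → Harborview
Critical: Harborview 46/131 = 35.1%, Providence 3/12 = 25.0% → Harborview
Severe: Harborview 24/39 = 61.5%, Providence 27/52 = 51.9% → Harborview
Harborview has the higher rate in all 4 groups.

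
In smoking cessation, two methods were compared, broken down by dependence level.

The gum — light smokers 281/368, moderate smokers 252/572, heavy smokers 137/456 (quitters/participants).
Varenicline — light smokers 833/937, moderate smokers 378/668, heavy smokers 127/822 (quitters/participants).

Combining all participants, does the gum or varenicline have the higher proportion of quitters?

varenicline

Light smokers: the gum 281/368 = 76.4%, varenicline 833/937 = 88.9% → varenicline
Moderate smokers: the gum 252/572 = 44.1%, varenicline 378/668 = 56.6% → varenicline
Heavy smokers: the gum 137/456 = 30.0%, varenicline 127/822 = 15.5% → the gum
Overall: the gum 670/1396 = 48.0%, varenicline 1338/2427 = 55.1% → varenicline
(Neither sweeps every dependence group, but varenicline has the higher pooled rate.)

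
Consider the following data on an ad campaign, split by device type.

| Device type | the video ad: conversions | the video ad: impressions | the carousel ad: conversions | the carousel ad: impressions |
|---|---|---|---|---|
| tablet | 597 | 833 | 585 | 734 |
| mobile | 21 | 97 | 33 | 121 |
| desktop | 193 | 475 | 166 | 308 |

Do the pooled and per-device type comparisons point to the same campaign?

Yes

Tablet: the video ad 597/833 = 71.7%, the carousel ad 585/734 = 79.7% → the carousel ad
Mobile: the video ad 21/97 = 21.6%, the carousel ad 33/121 = 27.3% → the carousel ad
Desktop: the video ad 193/475 = 40.6%, the carousel ad 166/308 = 53.9% → the carousel ad
Overall: the video ad 811/1405 = 57.7%, the carousel ad 784/1163 = 67.4% → the carousel ad
The carousel ad wins overall and in every device group — no reversal.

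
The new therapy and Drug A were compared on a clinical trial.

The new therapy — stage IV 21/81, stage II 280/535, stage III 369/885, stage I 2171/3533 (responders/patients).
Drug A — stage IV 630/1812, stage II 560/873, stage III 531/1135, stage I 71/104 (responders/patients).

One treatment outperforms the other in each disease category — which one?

Stage IV: the new therapy 21/81 = 25.9%, Drug A 630/1812 = 34.8% → Drug A
Stage II: the new therapy 280/535 = 52.3%, Drug A 560/873 = 64.1% → Drug A
Stage III: the new therapy 369/885 = 41.7%, Drug A 531/1135 = 46.8% → Drug A
Stage I: the new therapy 2171/3533 = 61.4%, Drug A 71/104 = 68.3% → Drug A
Drug A has the higher rate in all 4 groups.

Drug A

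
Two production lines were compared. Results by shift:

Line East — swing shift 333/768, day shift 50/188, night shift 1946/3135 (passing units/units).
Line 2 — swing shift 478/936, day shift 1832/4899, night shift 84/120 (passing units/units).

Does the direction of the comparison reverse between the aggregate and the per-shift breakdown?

Swing shift: Line East 333/768 = 43.4%, Line 2 478/936 = 51.1% → Line 2
Day shift: Line East 50/188 = 26.6%, Line 2 1832/4899 = 37.4% → Line 2
Night shift: Line East 1946/3135 = 62.1%, Line 2 84/120 = 70.0% → Line 2
Overall: Line East 2329/4091 = 56.9%, Line 2 2394/5955 = 40.2% → Line East
Line 2 wins each shift group but Line East wins overall — the comparison reverses. Line 2's units skew toward day shift, which has a lower base rate.

Yes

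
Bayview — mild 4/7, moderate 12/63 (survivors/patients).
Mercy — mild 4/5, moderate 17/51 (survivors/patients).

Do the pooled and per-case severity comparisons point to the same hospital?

Mild: Bayview 4/7 = 57.1%, Mercy 4/5 = 80.0% → Mercy
Moderate: Bayview 12/63 = 19.0%, Mercy 17/51 = 33.3% → Mercy
Overall: Bayview 16/70 = 22.9%, Mercy 21/56 = 37.5% → Mercy
Mercy wins overall and in every case group — no reversal.

Yes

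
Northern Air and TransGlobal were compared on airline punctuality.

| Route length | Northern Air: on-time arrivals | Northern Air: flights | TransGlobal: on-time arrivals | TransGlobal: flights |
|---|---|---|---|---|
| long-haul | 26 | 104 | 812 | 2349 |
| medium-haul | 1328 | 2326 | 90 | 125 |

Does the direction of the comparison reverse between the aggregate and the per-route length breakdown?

Yes

Long-haul: Northern Air 26/104 = 25.0%, TransGlobal 812/2349 = 34.6% → TransGlobal
Medium-haul: Northern Air 1328/2326 = 57.1%, TransGlobal 90/125 = 72.0% → TransGlobal
Overall: Northern Air 1354/2430 = 55.7%, TransGlobal 902/2474 = 36.5% → Northern Air
TransGlobal wins each route group but Northern Air wins overall — the comparison reverses. TransGlobal's flights skew toward long-haul, which has a lower base rate.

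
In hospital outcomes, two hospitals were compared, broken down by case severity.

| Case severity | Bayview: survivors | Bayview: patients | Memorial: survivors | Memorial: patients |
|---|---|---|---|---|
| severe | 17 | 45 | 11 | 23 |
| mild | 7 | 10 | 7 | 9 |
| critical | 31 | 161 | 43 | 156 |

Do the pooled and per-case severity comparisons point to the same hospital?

Yes

Severe: Bayview 17/45 = 37.8%, Memorial 11/23 = 47.8% → Memorial
Mild: Bayview 7/10 = 70.0%, Memorial 7/9 = 77.8% → Memorial
Critical: Bayview 31/161 = 19.3%, Memorial 43/156 = 27.6% → Memorial
Overall: Bayview 55/216 = 25.5%, Memorial 61/188 = 32.4% → Memorial
Memorial wins overall and in every case group — no reversal.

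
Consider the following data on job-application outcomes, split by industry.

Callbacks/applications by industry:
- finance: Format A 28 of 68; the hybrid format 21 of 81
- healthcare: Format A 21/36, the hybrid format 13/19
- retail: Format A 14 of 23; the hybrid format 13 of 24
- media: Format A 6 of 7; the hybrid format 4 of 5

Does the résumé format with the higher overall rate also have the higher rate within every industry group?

No

Finance: Format A 28/68 = 41.2%, the hybrid format 21/81 = 25.9% → Format A
Healthcare: Format A 21/36 = 58.3%, the hybrid format 13/19 = 68.4% → the hybrid format
Retail: Format A 14/23 = 60.9%, the hybrid format 13/24 = 54.2% → Format A
Media: Format A 6/7 = 85.7%, the hybrid format 4/5 = 80.0% → Format A
Overall: Format A 69/134 = 51.5%, the hybrid format 51/129 = 39.5% → Format A
Neither sweeps: Format A wins 3 of 4 groups, the hybrid format wins 1. Format A wins overall but not every group — no Simpson reversal.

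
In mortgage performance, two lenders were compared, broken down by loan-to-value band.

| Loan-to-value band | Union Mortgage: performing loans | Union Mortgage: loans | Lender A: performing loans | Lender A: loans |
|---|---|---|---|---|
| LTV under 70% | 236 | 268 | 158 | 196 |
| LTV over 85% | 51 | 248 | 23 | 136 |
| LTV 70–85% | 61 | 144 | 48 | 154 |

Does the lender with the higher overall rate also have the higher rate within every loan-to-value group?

LTV under 70%: Union Mortgage 236/268 = 88.1%, Lender A 158/196 = 80.6% → Union Mortgage
LTV over 85%: Union Mortgage 51/248 = 20.6%, Lender A 23/136 = 16.9% → Union Mortgage
LTV 70–85%: Union Mortgage 61/144 = 42.4%, Lender A 48/154 = 31.2% → Union Mortgage
Overall: Union Mortgage 348/660 = 52.7%, Lender A 229/486 = 47.1% → Union Mortgage
Union Mortgage wins overall and in every loan-to-value group — no reversal.

Yes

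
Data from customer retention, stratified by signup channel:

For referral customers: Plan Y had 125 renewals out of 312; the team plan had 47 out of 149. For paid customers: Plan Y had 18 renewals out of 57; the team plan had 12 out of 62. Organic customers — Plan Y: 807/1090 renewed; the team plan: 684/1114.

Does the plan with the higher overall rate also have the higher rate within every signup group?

Referral: Plan Y 125/312 = 40.1%, the team plan 47/149 = 31.5% → Plan Y
Paid: Plan Y 18/57 = 31.6%, the team plan 12/62 = 19.4% → Plan Y
Organic: Plan Y 807/1090 = 74.0%, the team plan 684/1114 = 61.4% → Plan Y
Overall: Plan Y 950/1459 = 65.1%, the team plan 743/1325 = 56.1% → Plan Y
Plan Y wins overall and in every signup group — no reversal.

Yes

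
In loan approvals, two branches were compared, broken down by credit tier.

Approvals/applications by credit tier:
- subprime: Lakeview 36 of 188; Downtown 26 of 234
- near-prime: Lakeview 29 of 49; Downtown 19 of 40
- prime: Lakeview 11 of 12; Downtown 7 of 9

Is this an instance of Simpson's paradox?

No

Subprime: Lakeview 36/188 = 19.1%, Downtown 26/234 = 11.1% → Lakeview
Near-prime: Lakeview 29/49 = 59.2%, Downtown 19/40 = 47.5% → Lakeview
Prime: Lakeview 11/12 = 91.7%, Downtown 7/9 = 77.8% → Lakeview
Overall: Lakeview 76/249 = 30.5%, Downtown 52/283 = 18.4% → Lakeview
Lakeview wins overall and in every credit group — no reversal.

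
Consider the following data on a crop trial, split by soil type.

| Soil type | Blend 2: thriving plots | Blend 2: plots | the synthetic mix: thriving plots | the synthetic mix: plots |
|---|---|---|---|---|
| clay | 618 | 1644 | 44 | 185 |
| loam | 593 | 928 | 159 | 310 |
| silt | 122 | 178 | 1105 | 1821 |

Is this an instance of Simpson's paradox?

Yes

Clay: Blend 2 618/1644 = 37.6%, the synthetic mix 44/185 = 23.8% → Blend 2
Loam: Blend 2 593/928 = 63.9%, the synthetic mix 159/310 = 51.3% → Blend 2
Silt: Blend 2 122/178 = 68.5%, the synthetic mix 1105/1821 = 60.7% → Blend 2
Overall: Blend 2 1333/2750 = 48.5%, the synthetic mix 1308/2316 = 56.5% → the synthetic mix
Blend 2 wins each soil group but the synthetic mix wins overall — the comparison reverses. Blend 2's plots skew toward clay, which has a lower base rate.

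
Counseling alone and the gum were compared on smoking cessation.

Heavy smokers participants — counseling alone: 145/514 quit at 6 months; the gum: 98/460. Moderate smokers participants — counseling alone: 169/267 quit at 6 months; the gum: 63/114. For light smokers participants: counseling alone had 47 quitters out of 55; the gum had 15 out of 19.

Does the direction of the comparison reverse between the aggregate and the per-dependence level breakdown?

No

Heavy smokers: counseling alone 145/514 = 28.2%, the gum 98/460 = 21.3% → counseling alone
Moderate smokers: counseling alone 169/267 = 63.3%, the gum 63/114 = 55.3% → counseling alone
Light smokers: counseling alone 47/55 = 85.5%, the gum 15/19 = 78.9% → counseling alone
Overall: counseling alone 361/836 = 43.2%, the gum 176/593 = 29.7% → counseling alone
Counseling alone wins overall and in every dependence group — no reversal.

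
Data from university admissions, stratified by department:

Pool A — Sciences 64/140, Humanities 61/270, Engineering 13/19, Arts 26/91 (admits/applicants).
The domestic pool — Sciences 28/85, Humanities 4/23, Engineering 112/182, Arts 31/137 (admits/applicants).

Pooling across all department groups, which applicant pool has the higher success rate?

the domestic pool

Sciences: Pool A 64/140 = 45.7%, the domestic pool 28/85 = 32.9% → Pool A
Humanities: Pool A 61/270 = 22.6%, the domestic pool 4/23 = 17.4% → Pool A
Engineering: Pool A 13/19 = 68.4%, the domestic pool 112/182 = 61.5% → Pool A
Arts: Pool A 26/91 = 28.6%, the domestic pool 31/137 = 22.6% → Pool A
Overall: Pool A 164/520 = 31.5%, the domestic pool 175/427 = 41.0% → the domestic pool
(Pool A wins every department group but the domestic pool wins overall — Pool A's applicants skew toward the low-rate Humanities group.)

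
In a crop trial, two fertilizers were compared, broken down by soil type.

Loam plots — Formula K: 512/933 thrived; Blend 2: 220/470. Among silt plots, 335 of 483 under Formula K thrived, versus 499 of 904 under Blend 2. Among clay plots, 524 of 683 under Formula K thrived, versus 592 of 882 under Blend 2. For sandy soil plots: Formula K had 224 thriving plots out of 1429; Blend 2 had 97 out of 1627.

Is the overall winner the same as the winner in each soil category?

Loam: Formula K 512/933 = 54.9%, Blend 2 220/470 = 46.8% → Formula K
Silt: Formula K 335/483 = 69.4%, Blend 2 499/904 = 55.2% → Formula K
Clay: Formula K 524/683 = 76.7%, Blend 2 592/882 = 67.1% → Formula K
Sandy soil: Formula K 224/1429 = 15.7%, Blend 2 97/1627 = 6.0% → Formula K
Overall: Formula K 1595/3528 = 45.2%, Blend 2 1408/3883 = 36.3% → Formula K
Formula K wins overall and in every soil group — no reversal.

Yes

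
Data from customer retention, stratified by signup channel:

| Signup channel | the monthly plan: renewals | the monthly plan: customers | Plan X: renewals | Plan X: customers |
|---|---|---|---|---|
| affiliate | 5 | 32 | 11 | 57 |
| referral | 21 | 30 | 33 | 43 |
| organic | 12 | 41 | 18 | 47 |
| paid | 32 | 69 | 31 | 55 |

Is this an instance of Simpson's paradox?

No

Affiliate: the monthly plan 5/32 = 15.6%, Plan X 11/57 = 19.3% → Plan X
Referral: the monthly plan 21/30 = 70.0%, Plan X 33/43 = 76.7% → Plan X
Organic: the monthly plan 12/41 = 29.3%, Plan X 18/47 = 38.3% → Plan X
Paid: the monthly plan 32/69 = 46.4%, Plan X 31/55 = 56.4% → Plan X
Overall: the monthly plan 70/172 = 40.7%, Plan X 93/202 = 46.0% → Plan X
Plan X wins overall and in every signup group — no reversal.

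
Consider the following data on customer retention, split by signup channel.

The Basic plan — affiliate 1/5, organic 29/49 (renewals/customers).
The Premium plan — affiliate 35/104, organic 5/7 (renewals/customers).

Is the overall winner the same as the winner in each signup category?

Affiliate: the Basic plan 1/5 = 20.0%, the Premium plan 35/104 = 33.7% → the Premium plan
Organic: the Basic plan 29/49 = 59.2%, the Premium plan 5/7 = 71.4% → the Premium plan
Overall: the Basic plan 30/54 = 55.6%, the Premium plan 40/111 = 36.0% → the Basic plan
The Premium plan wins each signup group but the Basic plan wins overall — the comparison reverses. The Premium plan's customers skew toward affiliate, which has a lower base rate.

No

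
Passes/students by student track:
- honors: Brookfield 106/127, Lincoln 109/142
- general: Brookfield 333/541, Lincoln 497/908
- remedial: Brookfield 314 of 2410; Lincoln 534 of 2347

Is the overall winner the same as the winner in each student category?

No

Honors: Brookfield 106/127 = 83.5%, Lincoln 109/142 = 76.8% → Brookfield
General: Brookfield 333/541 = 61.6%, Lincoln 497/908 = 54.7% → Brookfield
Remedial: Brookfield 314/2410 = 13.0%, Lincoln 534/2347 = 22.8% → Lincoln
Overall: Brookfield 753/3078 = 24.5%, Lincoln 1140/3397 = 33.6% → Lincoln
Neither sweeps: Brookfield wins 2 of 3 groups, Lincoln wins 1. Lincoln wins overall but not every group — no Simpson reversal.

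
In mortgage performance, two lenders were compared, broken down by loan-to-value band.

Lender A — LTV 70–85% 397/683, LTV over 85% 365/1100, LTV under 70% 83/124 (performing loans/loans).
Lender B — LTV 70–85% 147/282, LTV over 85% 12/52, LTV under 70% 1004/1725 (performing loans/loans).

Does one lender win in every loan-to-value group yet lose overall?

Yes

LTV 70–85%: Lender A 397/683 = 58.1%, Lender B 147/282 = 52.1% → Lender A
LTV over 85%: Lender A 365/1100 = 33.2%, Lender B 12/52 = 23.1% → Lender A
LTV under 70%: Lender A 83/124 = 66.9%, Lender B 1004/1725 = 58.2% → Lender A
Overall: Lender A 845/1907 = 44.3%, Lender B 1163/2059 = 56.5% → Lender B
Lender A wins each loan-to-value group but Lender B wins overall — the comparison reverses. Lender A's loans skew toward LTV over 85%, which has a lower base rate.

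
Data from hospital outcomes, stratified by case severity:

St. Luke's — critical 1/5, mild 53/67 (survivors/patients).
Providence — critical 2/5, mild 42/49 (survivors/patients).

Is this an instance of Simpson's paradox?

Critical: St. Luke's 1/5 = 20.0%, Providence 2/5 = 40.0% → Providence
Mild: St. Luke's 53/67 = 79.1%, Providence 42/49 = 85.7% → Providence
Overall: St. Luke's 54/72 = 75.0%, Providence 44/54 = 81.5% → Providence
Providence wins overall and in every case group — no reversal.

No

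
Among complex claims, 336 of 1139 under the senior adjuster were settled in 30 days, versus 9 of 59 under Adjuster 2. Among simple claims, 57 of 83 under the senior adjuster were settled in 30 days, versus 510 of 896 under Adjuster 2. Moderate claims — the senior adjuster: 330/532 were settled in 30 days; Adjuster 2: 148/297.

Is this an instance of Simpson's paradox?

Yes

Complex: the senior adjuster 336/1139 = 29.5%, Adjuster 2 9/59 = 15.3% → the senior adjuster
Simple: the senior adjuster 57/83 = 68.7%, Adjuster 2 510/896 = 56.9% → the senior adjuster
Moderate: the senior adjuster 330/532 = 62.0%, Adjuster 2 148/297 = 49.8% → the senior adjuster
Overall: the senior adjuster 723/1754 = 41.2%, Adjuster 2 667/1252 = 53.3% → Adjuster 2
The senior adjuster wins each claim group but Adjuster 2 wins overall — the comparison reverses. The senior adjuster's claims skew toward complex, which has a lower base rate.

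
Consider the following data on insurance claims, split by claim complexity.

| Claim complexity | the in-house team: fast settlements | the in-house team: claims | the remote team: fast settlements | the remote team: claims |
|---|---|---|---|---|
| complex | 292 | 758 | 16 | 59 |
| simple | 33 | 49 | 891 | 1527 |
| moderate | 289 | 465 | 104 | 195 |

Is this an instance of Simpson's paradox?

Yes

Complex: the in-house team 292/758 = 38.5%, the remote team 16/59 = 27.1% → the in-house team
Simple: the in-house team 33/49 = 67.3%, the remote team 891/1527 = 58.3% → the in-house team
Moderate: the in-house team 289/465 = 62.2%, the remote team 104/195 = 53.3% → the in-house team
Overall: the in-house team 614/1272 = 48.3%, the remote team 1011/1781 = 56.8% → the remote team
The in-house team wins each claim group but the remote team wins overall — the comparison reverses. The in-house team's claims skew toward complex, which has a lower base rate.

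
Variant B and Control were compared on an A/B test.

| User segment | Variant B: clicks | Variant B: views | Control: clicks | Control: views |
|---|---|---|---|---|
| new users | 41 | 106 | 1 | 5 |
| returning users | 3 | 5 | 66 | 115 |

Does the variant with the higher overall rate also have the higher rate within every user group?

New users: Variant B 41/106 = 38.7%, Control 1/5 = 20.0% → Variant B
Returning users: Variant B 3/5 = 60.0%, Control 66/115 = 57.4% → Variant B
Overall: Variant B 44/111 = 39.6%, Control 67/120 = 55.8% → Control
Variant B wins each user group but Control wins overall — the comparison reverses. Variant B's views skew toward new users, which has a lower base rate.

No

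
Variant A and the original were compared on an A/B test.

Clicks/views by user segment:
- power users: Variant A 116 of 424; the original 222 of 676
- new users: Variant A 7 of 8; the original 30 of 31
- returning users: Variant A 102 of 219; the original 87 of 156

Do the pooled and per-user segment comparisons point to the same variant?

Yes

Power users: Variant A 116/424 = 27.4%, the original 222/676 = 32.8% → the original
New users: Variant A 7/8 = 87.5%, the original 30/31 = 96.8% → the original
Returning users: Variant A 102/219 = 46.6%, the original 87/156 = 55.8% → the original
Overall: Variant A 225/651 = 34.6%, the original 339/863 = 39.3% → the original
The original wins overall and in every user group — no reversal.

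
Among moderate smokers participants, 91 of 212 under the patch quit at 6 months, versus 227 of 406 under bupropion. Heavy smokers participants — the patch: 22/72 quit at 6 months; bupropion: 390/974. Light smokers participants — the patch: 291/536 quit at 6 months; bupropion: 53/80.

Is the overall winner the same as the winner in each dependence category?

No

Moderate smokers: the patch 91/212 = 42.9%, bupropion 227/406 = 55.9% → bupropion
Heavy smokers: the patch 22/72 = 30.6%, bupropion 390/974 = 40.0% → bupropion
Light smokers: the patch 291/536 = 54.3%, bupropion 53/80 = 66.2% → bupropion
Overall: the patch 404/820 = 49.3%, bupropion 670/1460 = 45.9% → the patch
Bupropion wins each dependence group but the patch wins overall — the comparison reverses. Bupropion's participants skew toward heavy smokers, which has a lower base rate.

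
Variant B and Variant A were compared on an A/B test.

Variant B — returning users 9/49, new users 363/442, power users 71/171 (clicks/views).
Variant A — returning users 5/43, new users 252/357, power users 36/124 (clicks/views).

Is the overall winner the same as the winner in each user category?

Returning users: Variant B 9/49 = 18.4%, Variant A 5/43 = 11.6% → Variant B
New users: Variant B 363/442 = 82.1%, Variant A 252/357 = 70.6% → Variant B
Power users: Variant B 71/171 = 41.5%, Variant A 36/124 = 29.0% → Variant B
Overall: Variant B 443/662 = 66.9%, Variant A 293/524 = 55.9% → Variant B
Variant B wins overall and in every user group — no reversal.

Yes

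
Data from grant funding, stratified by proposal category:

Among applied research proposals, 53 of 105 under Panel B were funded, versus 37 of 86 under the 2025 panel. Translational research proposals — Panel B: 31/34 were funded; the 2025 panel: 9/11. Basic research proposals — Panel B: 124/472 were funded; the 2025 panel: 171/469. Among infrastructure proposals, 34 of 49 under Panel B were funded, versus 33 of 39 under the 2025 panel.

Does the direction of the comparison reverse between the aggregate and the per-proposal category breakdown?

No

Applied research: Panel B 53/105 = 50.5%, the 2025 panel 37/86 = 43.0% → Panel B
Translational research: Panel B 31/34 = 91.2%, the 2025 panel 9/11 = 81.8% → Panel B
Basic research: Panel B 124/472 = 26.3%, the 2025 panel 171/469 = 36.5% → the 2025 panel
Infrastructure: Panel B 34/49 = 69.4%, the 2025 panel 33/39 = 84.6% → the 2025 panel
Overall: Panel B 242/660 = 36.7%, the 2025 panel 250/605 = 41.3% → the 2025 panel
Neither sweeps: Panel B wins 2 of 4 groups, the 2025 panel wins 2. The 2025 panel wins overall but not every group — no Simpson reversal.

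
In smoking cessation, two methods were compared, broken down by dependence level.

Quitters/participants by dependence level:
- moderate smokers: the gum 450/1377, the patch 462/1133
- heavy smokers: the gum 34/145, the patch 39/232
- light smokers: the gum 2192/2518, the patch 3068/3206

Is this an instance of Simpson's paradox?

No

Moderate smokers: the gum 450/1377 = 32.7%, the patch 462/1133 = 40.8% → the patch
Heavy smokers: the gum 34/145 = 23.4%, the patch 39/232 = 16.8% → the gum
Light smokers: the gum 2192/2518 = 87.1%, the patch 3068/3206 = 95.7% → the patch
Overall: the gum 2676/4040 = 66.2%, the patch 3569/4571 = 78.1% → the patch
Neither sweeps: the gum wins 1 of 3 groups, the patch wins 2. The patch wins overall but not every group — no Simpson reversal.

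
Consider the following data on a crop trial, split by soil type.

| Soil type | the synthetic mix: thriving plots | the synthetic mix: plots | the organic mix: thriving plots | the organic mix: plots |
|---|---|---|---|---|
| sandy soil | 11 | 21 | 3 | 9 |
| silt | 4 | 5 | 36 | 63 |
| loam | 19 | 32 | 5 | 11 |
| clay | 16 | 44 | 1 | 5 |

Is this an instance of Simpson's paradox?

Yes

Sandy soil: the synthetic mix 11/21 = 52.4%, the organic mix 3/9 = 33.3% → the synthetic mix
Silt: the synthetic mix 4/5 = 80.0%, the organic mix 36/63 = 57.1% → the synthetic mix
Loam: the synthetic mix 19/32 = 59.4%, the organic mix 5/11 = 45.5% → the synthetic mix
Clay: the synthetic mix 16/44 = 36.4%, the organic mix 1/5 = 20.0% → the synthetic mix
Overall: the synthetic mix 50/102 = 49.0%, the organic mix 45/88 = 51.1% → the organic mix
The synthetic mix wins each soil group but the organic mix wins overall — the comparison reverses. The synthetic mix's plots skew toward clay, which has a lower base rate.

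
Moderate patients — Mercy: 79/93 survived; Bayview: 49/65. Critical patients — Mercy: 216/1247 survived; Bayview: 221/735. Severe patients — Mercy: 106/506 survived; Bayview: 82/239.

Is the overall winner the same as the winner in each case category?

No

Moderate: Mercy 79/93 = 84.9%, Bayview 49/65 = 75.4% → Mercy
Critical: Mercy 216/1247 = 17.3%, Bayview 221/735 = 30.1% → Bayview
Severe: Mercy 106/506 = 20.9%, Bayview 82/239 = 34.3% → Bayview
Overall: Mercy 401/1846 = 21.7%, Bayview 352/1039 = 33.9% → Bayview
Neither sweeps: Mercy wins 1 of 3 groups, Bayview wins 2. Bayview wins overall but not every group — no Simpson reversal.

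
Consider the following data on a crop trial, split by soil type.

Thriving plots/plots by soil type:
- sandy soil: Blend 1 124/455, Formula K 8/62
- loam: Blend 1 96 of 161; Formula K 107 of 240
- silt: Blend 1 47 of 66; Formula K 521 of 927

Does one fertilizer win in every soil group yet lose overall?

Yes

Sandy soil: Blend 1 124/455 = 27.3%, Formula K 8/62 = 12.9% → Blend 1
Loam: Blend 1 96/161 = 59.6%, Formula K 107/240 = 44.6% → Blend 1
Silt: Blend 1 47/66 = 71.2%, Formula K 521/927 = 56.2% → Blend 1
Overall: Blend 1 267/682 = 39.1%, Formula K 636/1229 = 51.7% → Formula K
Blend 1 wins each soil group but Formula K wins overall — the comparison reverses. Blend 1's plots skew toward sandy soil, which has a lower base rate.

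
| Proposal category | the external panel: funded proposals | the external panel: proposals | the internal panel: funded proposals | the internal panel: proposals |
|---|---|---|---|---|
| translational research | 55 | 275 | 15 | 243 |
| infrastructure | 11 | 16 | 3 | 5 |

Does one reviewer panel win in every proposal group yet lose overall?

No

Translational research: the external panel 55/275 = 20.0%, the internal panel 15/243 = 6.2% → the external panel
Infrastructure: the external panel 11/16 = 68.8%, the internal panel 3/5 = 60.0% → the external panel
Overall: the external panel 66/291 = 22.7%, the internal panel 18/248 = 7.3% → the external panel
The external panel wins overall and in every proposal group — no reversal.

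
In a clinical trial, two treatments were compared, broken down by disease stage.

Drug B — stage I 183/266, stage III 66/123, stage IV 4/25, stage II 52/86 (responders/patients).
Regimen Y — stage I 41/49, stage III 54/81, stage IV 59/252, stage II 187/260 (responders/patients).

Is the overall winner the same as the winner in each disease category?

Stage I: Drug B 183/266 = 68.8%, Regimen Y 41/49 = 83.7% → Regimen Y
Stage III: Drug B 66/123 = 53.7%, Regimen Y 54/81 = 66.7% → Regimen Y
Stage IV: Drug B 4/25 = 16.0%, Regimen Y 59/252 = 23.4% → Regimen Y
Stage II: Drug B 52/86 = 60.5%, Regimen Y 187/260 = 71.9% → Regimen Y
Overall: Drug B 305/500 = 61.0%, Regimen Y 341/642 = 53.1% → Drug B
Regimen Y wins each disease group but Drug B wins overall — the comparison reverses. Regimen Y's patients skew toward stage IV, which has a lower base rate.

No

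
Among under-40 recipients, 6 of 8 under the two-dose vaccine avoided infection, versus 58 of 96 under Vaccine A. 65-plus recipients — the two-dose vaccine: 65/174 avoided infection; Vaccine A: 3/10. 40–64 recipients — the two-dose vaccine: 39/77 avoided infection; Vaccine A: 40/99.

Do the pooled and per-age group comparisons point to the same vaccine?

Under-40: the two-dose vaccine 6/8 = 75.0%, Vaccine A 58/96 = 60.4% → the two-dose vaccine
65-plus: the two-dose vaccine 65/174 = 37.4%, Vaccine A 3/10 = 30.0% → the two-dose vaccine
40–64: the two-dose vaccine 39/77 = 50.6%, Vaccine A 40/99 = 40.4% → the two-dose vaccine
Overall: the two-dose vaccine 110/259 = 42.5%, Vaccine A 101/205 = 49.3% → Vaccine A
The two-dose vaccine wins each age group but Vaccine A wins overall — the comparison reverses. The two-dose vaccine's recipients skew toward 65-plus, which has a lower base rate.

No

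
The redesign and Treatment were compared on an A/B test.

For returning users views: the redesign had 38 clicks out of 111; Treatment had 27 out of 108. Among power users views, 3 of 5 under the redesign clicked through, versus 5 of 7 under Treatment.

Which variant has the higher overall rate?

the redesign

Returning users: the redesign 38/111 = 34.2%, Treatment 27/108 = 25.0% → the redesign
Power users: the redesign 3/5 = 60.0%, Treatment 5/7 = 71.4% → Treatment
Overall: the redesign 41/116 = 35.3%, Treatment 32/115 = 27.8% → the redesign
(Neither sweeps every user group, but the redesign has the higher pooled rate.)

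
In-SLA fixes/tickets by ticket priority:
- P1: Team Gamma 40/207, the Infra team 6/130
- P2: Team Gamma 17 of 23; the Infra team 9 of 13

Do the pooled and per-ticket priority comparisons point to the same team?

P1: Team Gamma 40/207 = 19.3%, the Infra team 6/130 = 4.6% → Team Gamma
P2: Team Gamma 17/23 = 73.9%, the Infra team 9/13 = 69.2% → Team Gamma
Overall: Team Gamma 57/230 = 24.8%, the Infra team 15/143 = 10.5% → Team Gamma
Team Gamma wins overall and in every ticket group — no reversal.

Yes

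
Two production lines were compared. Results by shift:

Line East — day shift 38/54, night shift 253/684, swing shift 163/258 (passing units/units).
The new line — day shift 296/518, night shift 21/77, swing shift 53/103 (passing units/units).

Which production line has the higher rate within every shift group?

Line East

Day shift: Line East 38/54 = 70.4%, the new line 296/518 = 57.1% → Line East
Night shift: Line East 253/684 = 37.0%, the new line 21/77 = 27.3% → Line East
Swing shift: Line East 163/258 = 63.2%, the new line 53/103 = 51.5% → Line East
Line East has the higher rate in all 3 groups.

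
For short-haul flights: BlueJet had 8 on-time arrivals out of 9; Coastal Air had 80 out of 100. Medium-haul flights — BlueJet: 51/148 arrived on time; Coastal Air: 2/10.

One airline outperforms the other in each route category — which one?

Short-haul: BlueJet 8/9 = 88.9%, Coastal Air 80/100 = 80.0% → BlueJet
Medium-haul: BlueJet 51/148 = 34.5%, Coastal Air 2/10 = 20.0% → BlueJet
BlueJet has the higher rate in both groups.

BlueJet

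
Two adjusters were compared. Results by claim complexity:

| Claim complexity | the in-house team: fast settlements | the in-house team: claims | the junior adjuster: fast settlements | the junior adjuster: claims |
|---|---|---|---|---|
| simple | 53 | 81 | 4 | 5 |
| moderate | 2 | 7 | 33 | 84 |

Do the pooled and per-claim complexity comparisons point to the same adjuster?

No

Simple: the in-house team 53/81 = 65.4%, the junior adjuster 4/5 = 80.0% → the junior adjuster
Moderate: the in-house team 2/7 = 28.6%, the junior adjuster 33/84 = 39.3% → the junior adjuster
Overall: the in-house team 55/88 = 62.5%, the junior adjuster 37/89 = 41.6% → the in-house team
The junior adjuster wins each claim group but the in-house team wins overall — the comparison reverses. The junior adjuster's claims skew toward moderate, which has a lower base rate.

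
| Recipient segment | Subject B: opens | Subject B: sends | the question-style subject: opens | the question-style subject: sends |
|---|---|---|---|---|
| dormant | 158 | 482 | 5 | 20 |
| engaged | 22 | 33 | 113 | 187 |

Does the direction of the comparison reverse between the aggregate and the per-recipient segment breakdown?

Dormant: Subject B 158/482 = 32.8%, the question-style subject 5/20 = 25.0% → Subject B
Engaged: Subject B 22/33 = 66.7%, the question-style subject 113/187 = 60.4% → Subject B
Overall: Subject B 180/515 = 35.0%, the question-style subject 118/207 = 57.0% → the question-style subject
Subject B wins each recipient group but the question-style subject wins overall — the comparison reverses. Subject B's sends skew toward dormant, which has a lower base rate.

Yes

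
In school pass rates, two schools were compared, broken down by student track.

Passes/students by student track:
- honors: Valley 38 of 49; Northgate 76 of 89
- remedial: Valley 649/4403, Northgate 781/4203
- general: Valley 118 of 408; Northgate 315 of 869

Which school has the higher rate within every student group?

Northgate

Honors: Valley 38/49 = 77.6%, Northgate 76/89 = 85.4% → Northgate
Remedial: Valley 649/4403 = 14.7%, Northgate 781/4203 = 18.6% → Northgate
General: Valley 118/408 = 28.9%, Northgate 315/869 = 36.2% → Northgate
Northgate has the higher rate in all 3 groups.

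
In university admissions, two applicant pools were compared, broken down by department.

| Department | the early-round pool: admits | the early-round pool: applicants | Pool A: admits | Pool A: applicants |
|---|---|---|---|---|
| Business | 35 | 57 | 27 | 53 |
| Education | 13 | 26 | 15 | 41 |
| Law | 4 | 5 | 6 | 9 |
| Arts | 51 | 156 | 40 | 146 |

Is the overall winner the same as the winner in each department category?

Yes

Business: the early-round pool 35/57 = 61.4%, Pool A 27/53 = 50.9% → the early-round pool
Education: the early-round pool 13/26 = 50.0%, Pool A 15/41 = 36.6% → the early-round pool
Law: the early-round pool 4/5 = 80.0%, Pool A 6/9 = 66.7% → the early-round pool
Arts: the early-round pool 51/156 = 32.7%, Pool A 40/146 = 27.4% → the early-round pool
Overall: the early-round pool 103/244 = 42.2%, Pool A 88/249 = 35.3% → the early-round pool
The early-round pool wins overall and in every department group — no reversal.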